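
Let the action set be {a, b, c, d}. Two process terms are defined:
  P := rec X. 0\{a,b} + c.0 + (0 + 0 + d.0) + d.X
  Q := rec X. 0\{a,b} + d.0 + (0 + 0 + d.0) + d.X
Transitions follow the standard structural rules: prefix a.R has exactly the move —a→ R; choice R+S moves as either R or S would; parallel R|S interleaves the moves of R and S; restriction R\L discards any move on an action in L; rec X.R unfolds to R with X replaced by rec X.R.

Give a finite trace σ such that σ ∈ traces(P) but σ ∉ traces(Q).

c

Reachable graph of P (2 states):
  m0 = rec X. 0\{a,b} + c.0 + (0 + 0 + d.0) + d.X has moves =c=> m1, =d=> m0, =d=> m1
  m1 = 0 has moves stopped
Reachable graph of Q (2 states):
  n0 = rec X. 0\{a,b} + d.0 + (0 + 0 + d.0) + d.X has moves =d=> n0, =d=> n1
  n1 = 0 has moves stopped
Trace ⟨c⟩ through P, begin at {m0}:
  after c @ step 1: {m1}
  — P admits the full trace.
Trace ⟨c⟩ through Q, begin at {n0}:
  after c @ step 1: ∅ (Q stuck)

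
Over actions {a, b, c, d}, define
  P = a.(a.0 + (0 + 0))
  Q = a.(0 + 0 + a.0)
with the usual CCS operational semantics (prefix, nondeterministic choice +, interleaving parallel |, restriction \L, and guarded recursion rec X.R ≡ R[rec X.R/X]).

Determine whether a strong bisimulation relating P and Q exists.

P ~ Q

LTS(P): 3 reachable states
  u0 = a.(a.0 + (0 + 0)) has moves —a→ u1
  u1 = a.0 + (0 + 0) has moves —a→ u2
  u2 = 0 has moves (no moves)
LTS(Q): 3 reachable states
  v0 = a.(0 + 0 + a.0) has moves —a→ v1
  v1 = 0 + 0 + a.0 has moves —a→ v2
  v2 = 0 has moves (no moves)
Partition-refinement fixed point:
  B0 = {u0, v0}
  B1 = {u1, v1}
  B2 = {u2, v2}
u0 ∈ B0, v0 ∈ B0 → same block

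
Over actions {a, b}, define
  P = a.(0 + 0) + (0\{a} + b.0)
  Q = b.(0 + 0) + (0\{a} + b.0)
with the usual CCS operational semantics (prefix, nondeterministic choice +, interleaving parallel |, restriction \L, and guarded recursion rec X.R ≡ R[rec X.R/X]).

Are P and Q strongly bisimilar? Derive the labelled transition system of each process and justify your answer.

LTS(P): 3 reachable states
  u0 = a.(0 + 0) + (0\{a} + b.0) ⊢ —a→ u1, —b→ u2
  u1 = 0 + 0 ⊢ stopped
  u2 = 0 ⊢ stopped
LTS(Q): 3 reachable states
  v0 = b.(0 + 0) + (0\{a} + b.0) ⊢ —b→ v1, —b→ v2
  v1 = 0 ⊢ stopped
  v2 = 0 + 0 ⊢ stopped
Partition-refinement fixed point:
  B0 = {u0}
  B1 = {u1, u2, v1, v2}
  B2 = {v0}
u0 ∈ B0, v0 ∈ B2 → different blocks

NO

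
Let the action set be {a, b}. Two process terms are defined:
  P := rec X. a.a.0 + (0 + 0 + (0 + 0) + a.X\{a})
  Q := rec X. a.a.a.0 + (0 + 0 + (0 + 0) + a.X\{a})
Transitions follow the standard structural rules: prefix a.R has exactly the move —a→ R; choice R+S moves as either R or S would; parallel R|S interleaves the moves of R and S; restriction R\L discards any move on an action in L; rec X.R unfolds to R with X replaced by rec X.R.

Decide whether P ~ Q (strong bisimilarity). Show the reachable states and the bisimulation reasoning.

not bisimilar

LTS(P): 4 reachable states
  m0 = rec X. a.a.0 + (0 + 0 + (0 + 0) + a.X\{a}) → ··a··> m1, ··a··> m2
  m1 = (rec X. a.a.0 + (0 + 0 + (0 + 0) + a.X\{a}))\{a} → ·
  m2 = a.0 → ··a··> m3
  m3 = 0 → ·
LTS(Q): 5 reachable states
  n0 = rec X. a.a.a.0 + (0 + 0 + (0 + 0) + a.X\{a}) → ··a··> n1, ··a··> n2
  n1 = (rec X. a.a.a.0 + (0 + 0 + (0 + 0) + a.X\{a}))\{a} → ·
  n2 = a.a.0 → ··a··> n3
  n3 = a.0 → ··a··> n4
  n4 = 0 → ·
Partition-refinement fixed point:
  B0 = {m0}
  B1 = {m1, m3, n1, n4}
  B2 = {m2, n3}
  B3 = {n0}
  B4 = {n2}
m0 ∈ B0, n0 ∈ B3 → different blocks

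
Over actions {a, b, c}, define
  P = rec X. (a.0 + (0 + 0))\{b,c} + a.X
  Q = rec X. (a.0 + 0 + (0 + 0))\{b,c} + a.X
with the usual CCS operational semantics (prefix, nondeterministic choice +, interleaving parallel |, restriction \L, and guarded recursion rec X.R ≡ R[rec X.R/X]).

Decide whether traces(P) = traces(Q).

LTS(P): 2 reachable states
  p0 = rec X. (a.0 + (0 + 0))\{b,c} + a.X ⊢ —a→ p0, —a→ p1
  p1 = 0\{b,c} ⊢ ∅
LTS(Q): 2 reachable states
  q0 = rec X. (a.0 + 0 + (0 + 0))\{b,c} + a.X ⊢ —a→ q0, —a→ q1
  q1 = 0\{b,c} ⊢ ∅
Bisimilarity quotient blocks:
  B0 = {p0, q0}
  B1 = {p1, q1}
p0 ∈ B0, q0 ∈ B0 → same block
Bisimilar ⇒ trace-equivalent.

YES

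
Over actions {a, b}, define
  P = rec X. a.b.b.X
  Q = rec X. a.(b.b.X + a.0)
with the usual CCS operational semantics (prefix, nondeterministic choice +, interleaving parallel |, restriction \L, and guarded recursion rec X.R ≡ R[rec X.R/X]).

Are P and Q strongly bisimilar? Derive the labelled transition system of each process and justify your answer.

P ≁ Q

Reachable graph of P (3 states):
  p0 = rec X. a.b.b.X ⊢ -a-> p1
  p1 = b.b.(rec X. a.b.b.X) ⊢ -b-> p2
  p2 = b.(rec X. a.b.b.X) ⊢ -b-> p0
Reachable graph of Q (4 states):
  q0 = rec X. a.(b.b.X + a.0) ⊢ -a-> q1
  q1 = b.b.(rec X. a.(b.b.X + a.0)) + a.0 ⊢ -a-> q2, -b-> q3
  q2 = 0 ⊢ ·
  q3 = b.(rec X. a.(b.b.X + a.0)) ⊢ -b-> q0
Bisimilarity quotient blocks:
  B0 = {p0}
  B1 = {p1}
  B2 = {p2}
  B3 = {q0}
  B4 = {q1}
  B5 = {q3}
  B6 = {q2}
p0 ∈ B0, q0 ∈ B3 → different blocks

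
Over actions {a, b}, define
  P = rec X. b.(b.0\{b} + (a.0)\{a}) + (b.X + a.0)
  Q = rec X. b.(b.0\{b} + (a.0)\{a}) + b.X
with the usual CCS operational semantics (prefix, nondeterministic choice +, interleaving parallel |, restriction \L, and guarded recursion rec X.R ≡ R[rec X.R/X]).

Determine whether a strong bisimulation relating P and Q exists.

P's transition system — 4 states:
  m0 = rec X. b.(b.0\{b} + (a.0)\{a}) + (b.X + a.0) has moves —a→ m1, —b→ m0, —b→ m2
  m1 = 0 has moves (no moves)
  m2 = b.0\{b} + (a.0)\{a} has moves —b→ m3
  m3 = 0\{b} has moves (no moves)
Q's transition system — 3 states:
  n0 = rec X. b.(b.0\{b} + (a.0)\{a}) + b.X has moves —b→ n0, —b→ n1
  n1 = b.0\{b} + (a.0)\{a} has moves —b→ n2
  n2 = 0\{b} has moves (no moves)
Partition-refinement fixed point:
  B0 = {m0}
  B1 = {m1, m3, n2}
  B2 = {m2, n1}
  B3 = {n0}
m0 ∈ B0, n0 ∈ B3 → different blocks

P ≁ Q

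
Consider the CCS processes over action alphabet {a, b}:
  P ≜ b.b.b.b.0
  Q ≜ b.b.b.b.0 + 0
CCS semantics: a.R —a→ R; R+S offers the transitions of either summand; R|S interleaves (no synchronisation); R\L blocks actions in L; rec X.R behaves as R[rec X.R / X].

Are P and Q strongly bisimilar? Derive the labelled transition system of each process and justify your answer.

bisimilar

P's transition system — 5 states:
  p0 = b.b.b.b.0 ⊢ —b→ p1
  p1 = b.b.b.0 ⊢ —b→ p2
  p2 = b.b.0 ⊢ —b→ p3
  p3 = b.0 ⊢ —b→ p4
  p4 = 0 ⊢ ·
Q's transition system — 5 states:
  q0 = b.b.b.b.0 + 0 ⊢ —b→ q1
  q1 = b.b.b.0 ⊢ —b→ q2
  q2 = b.b.0 ⊢ —b→ q3
  q3 = b.0 ⊢ —b→ q4
  q4 = 0 ⊢ ·
Partition-refinement fixed point:
  B0 = {p0, q0}
  B1 = {p1, q1}
  B2 = {p2, q2}
  B3 = {p3, q3}
  B4 = {p4, q4}
p0 ∈ B0, q0 ∈ B0 → same block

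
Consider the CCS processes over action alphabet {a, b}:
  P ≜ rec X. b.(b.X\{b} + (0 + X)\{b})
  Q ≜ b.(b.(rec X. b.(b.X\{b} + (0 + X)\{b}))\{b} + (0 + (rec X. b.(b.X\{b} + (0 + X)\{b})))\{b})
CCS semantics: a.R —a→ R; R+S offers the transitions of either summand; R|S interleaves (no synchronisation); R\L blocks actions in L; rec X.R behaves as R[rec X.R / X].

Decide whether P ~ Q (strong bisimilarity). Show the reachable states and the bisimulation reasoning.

P's transition system — 3 states:
  p0 = rec X. b.(b.X\{b} + (0 + X)\{b}) :: =b=> p1
  p1 = b.(rec X. b.(b.X\{b} + (0 + X)\{b}))\{b} + (0 + (rec X. b.(b.X\{b} + (0 + X)\{b})))\{b} :: =b=> p2
  p2 = (rec X. b.(b.X\{b} + (0 + X)\{b}))\{b} :: deadlocked
Q's transition system — 3 states:
  q0 = b.(b.(rec X. b.(b.X\{b} + (0 + X)\{b}))\{b} + (0 + (rec X. b.(b.X\{b} + (0 + X)\{b})))\{b}) :: =b=> q1
  q1 = b.(rec X. b.(b.X\{b} + (0 + X)\{b}))\{b} + (0 + (rec X. b.(b.X\{b} + (0 + X)\{b})))\{b} :: =b=> q2
  q2 = (rec X. b.(b.X\{b} + (0 + X)\{b}))\{b} :: deadlocked
Partition-refinement fixed point:
  B0 = {p0, q0}
  B1 = {p1, q1}
  B2 = {p2, q2}
p0 ∈ B0, q0 ∈ B0 → same block

bisimilar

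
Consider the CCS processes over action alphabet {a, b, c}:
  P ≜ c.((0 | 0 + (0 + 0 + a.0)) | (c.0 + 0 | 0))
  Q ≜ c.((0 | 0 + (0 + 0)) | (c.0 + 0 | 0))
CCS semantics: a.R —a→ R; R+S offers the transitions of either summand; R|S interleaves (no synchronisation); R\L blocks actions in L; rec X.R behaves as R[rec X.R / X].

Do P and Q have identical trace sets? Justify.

LTS(P): 5 reachable states
  m0 = c.((0 | 0 + (0 + 0 + a.0)) | (c.0 + 0 | 0)) | --c--▸ m1
  m1 = (0 | 0 + (0 + 0 + a.0)) | (c.0 + 0 | 0) | --a--▸ m2, --c--▸ m3
  m2 = 0 | (c.0 + 0 | 0) | --c--▸ m4
  m3 = (0 | 0 + (0 + 0 + a.0)) | 0 | --a--▸ m4
  m4 = 0 | 0 | deadlocked
LTS(Q): 3 reachable states
  n0 = c.((0 | 0 + (0 + 0)) | (c.0 + 0 | 0)) | --c--▸ n1
  n1 = (0 | 0 + (0 + 0)) | (c.0 + 0 | 0) | --c--▸ n2
  n2 = (0 | 0 + (0 + 0)) | 0 | deadlocked
Run σ = ⟨ca⟩ on P: start {m0}
  after c @ step 1: {m1}
  after a @ step 2: {m2}
  ✓ P
Run σ = ⟨ca⟩ on Q: start {n0}
  after c @ step 1: {n1}
  after a @ step 2: ∅  — Q cannot continue

trace-distinct — witness ⟨ca⟩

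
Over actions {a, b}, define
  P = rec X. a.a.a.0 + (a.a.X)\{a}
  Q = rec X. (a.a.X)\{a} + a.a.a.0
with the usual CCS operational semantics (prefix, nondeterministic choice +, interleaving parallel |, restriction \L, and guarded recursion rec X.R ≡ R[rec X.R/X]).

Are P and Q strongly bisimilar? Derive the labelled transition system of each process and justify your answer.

P's transition system — 4 states:
  m0 = rec X. a.a.a.0 + (a.a.X)\{a} | —a→ m1
  m1 = a.a.0 | —a→ m2
  m2 = a.0 | —a→ m3
  m3 = 0 | stopped
Q's transition system — 4 states:
  n0 = rec X. (a.a.X)\{a} + a.a.a.0 | —a→ n1
  n1 = a.a.0 | —a→ n2
  n2 = a.0 | —a→ n3
  n3 = 0 | stopped
Coarsest stable partition (strong bisimilarity classes):
  B0 = {m0, n0}
  B1 = {m1, n1}
  B2 = {m2, n2}
  B3 = {m3, n3}
m0 ∈ B0, n0 ∈ B0 → same block

YES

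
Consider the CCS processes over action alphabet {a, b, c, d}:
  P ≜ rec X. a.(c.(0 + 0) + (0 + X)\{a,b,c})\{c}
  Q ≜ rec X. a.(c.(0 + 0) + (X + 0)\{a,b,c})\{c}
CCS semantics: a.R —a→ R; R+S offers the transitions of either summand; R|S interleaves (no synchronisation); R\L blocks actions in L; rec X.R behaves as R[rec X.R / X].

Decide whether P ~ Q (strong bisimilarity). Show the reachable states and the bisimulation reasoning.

bisimilar

LTS(P): 2 reachable states
  p0 = rec X. a.(c.(0 + 0) + (0 + X)\{a,b,c})\{c} | -a-> p1
  p1 = (c.(0 + 0) + (0 + (rec X. a.(c.(0 + 0) + (0 + X)\{a,b,c})\{c}))\{a,b,c})\{c} | ·
LTS(Q): 2 reachable states
  q0 = rec X. a.(c.(0 + 0) + (X + 0)\{a,b,c})\{c} | -a-> q1
  q1 = (c.(0 + 0) + ((rec X. a.(c.(0 + 0) + (X + 0)\{a,b,c})\{c}) + 0)\{a,b,c})\{c} | ·
Partition-refinement fixed point:
  B0 = {p0, q0}
  B1 = {p1, q1}
p0 ∈ B0, q0 ∈ B0 → same block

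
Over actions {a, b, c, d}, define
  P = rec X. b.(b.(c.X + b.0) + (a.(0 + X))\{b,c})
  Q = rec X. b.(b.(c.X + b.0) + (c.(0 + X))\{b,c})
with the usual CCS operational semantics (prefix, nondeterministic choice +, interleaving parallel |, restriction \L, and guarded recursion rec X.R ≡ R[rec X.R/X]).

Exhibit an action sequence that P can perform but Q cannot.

ba

Reachable graph of P (5 states):
  s0 = rec X. b.(b.(c.X + b.0) + (a.(0 + X))\{b,c}) ⊢ --b--▸ s1
  s1 = b.(c.(rec X. b.(b.(c.X + b.0) + (a.(0 + X))\{b,c})) + b.0) + (a.(0 + (rec X. b.(b.(c.X + b.0) + (a.(0 + X))\{b,c}))))\{b,c} ⊢ --a--▸ s2, --b--▸ s3
  s2 = (0 + (rec X. b.(b.(c.X + b.0) + (a.(0 + X))\{b,c})))\{b,c} ⊢ ∅
  s3 = c.(rec X. b.(b.(c.X + b.0) + (a.(0 + X))\{b,c})) + b.0 ⊢ --b--▸ s4, --c--▸ s0
  s4 = 0 ⊢ ∅
Reachable graph of Q (4 states):
  t0 = rec X. b.(b.(c.X + b.0) + (c.(0 + X))\{b,c}) ⊢ --b--▸ t1
  t1 = b.(c.(rec X. b.(b.(c.X + b.0) + (c.(0 + X))\{b,c})) + b.0) + (c.(0 + (rec X. b.(b.(c.X + b.0) + (c.(0 + X))\{b,c}))))\{b,c} ⊢ --b--▸ t2
  t2 = c.(rec X. b.(b.(c.X + b.0) + (c.(0 + X))\{b,c})) + b.0 ⊢ --b--▸ t3, --c--▸ t0
  t3 = 0 ⊢ ∅
Run σ = ⟨ba⟩ on P: start {s0}
  step 1 (b): {s1}
  step 2 (a): {s2}
  ✓ P
Run σ = ⟨ba⟩ on Q: start {t0}
  step 1 (b): {t1}
  step 2 (a): ∅  — Q cannot continue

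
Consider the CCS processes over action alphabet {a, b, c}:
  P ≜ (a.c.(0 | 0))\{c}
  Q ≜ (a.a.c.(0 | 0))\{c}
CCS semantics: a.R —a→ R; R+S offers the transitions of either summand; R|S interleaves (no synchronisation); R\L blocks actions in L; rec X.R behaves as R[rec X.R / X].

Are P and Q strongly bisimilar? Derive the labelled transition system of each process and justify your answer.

LTS(P): 2 reachable states
  p0 = (a.c.(0 | 0))\{c} | --a--▸ p1
  p1 = (c.(0 | 0))\{c} | ∅
LTS(Q): 3 reachable states
  q0 = (a.a.c.(0 | 0))\{c} | --a--▸ q1
  q1 = (a.c.(0 | 0))\{c} | --a--▸ q2
  q2 = (c.(0 | 0))\{c} | ∅
Coarsest stable partition (strong bisimilarity classes):
  B0 = {p0, q1}
  B1 = {p1, q2}
  B2 = {q0}
p0 ∈ B0, q0 ∈ B2 → different blocks

not bisimilar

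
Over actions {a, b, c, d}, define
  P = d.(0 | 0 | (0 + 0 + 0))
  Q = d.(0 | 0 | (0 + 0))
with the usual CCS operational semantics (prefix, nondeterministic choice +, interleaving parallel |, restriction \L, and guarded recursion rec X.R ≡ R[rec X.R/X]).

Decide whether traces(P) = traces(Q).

P's transition system — 2 states:
  m0 = d.(0 | 0 | (0 + 0 + 0)) ⊢ —d→ m1
  m1 = 0 | 0 | (0 + 0 + 0) ⊢ ∅
Q's transition system — 2 states:
  n0 = d.(0 | 0 | (0 + 0)) ⊢ —d→ n1
  n1 = 0 | 0 | (0 + 0) ⊢ ∅
Bisimilarity quotient blocks:
  B0 = {m0, n0}
  B1 = {m1, n1}
m0 ∈ B0, n0 ∈ B0 → same block
Bisimilar ⇒ trace-equivalent.

YES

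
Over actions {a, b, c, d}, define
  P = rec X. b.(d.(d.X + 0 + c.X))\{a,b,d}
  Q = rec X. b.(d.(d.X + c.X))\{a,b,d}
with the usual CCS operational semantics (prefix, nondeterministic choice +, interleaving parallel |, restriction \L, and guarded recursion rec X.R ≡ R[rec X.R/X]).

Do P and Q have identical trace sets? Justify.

P's transition system — 2 states:
  m0 = rec X. b.(d.(d.X + 0 + c.X))\{a,b,d} :: =b=> m1
  m1 = (d.(d.(rec X. b.(d.(d.X + 0 + c.X))\{a,b,d}) + 0 + c.(rec X. b.(d.(d.X + 0 + c.X))\{a,b,d})))\{a,b,d} :: (no moves)
Q's transition system — 2 states:
  n0 = rec X. b.(d.(d.X + c.X))\{a,b,d} :: =b=> n1
  n1 = (d.(d.(rec X. b.(d.(d.X + c.X))\{a,b,d}) + c.(rec X. b.(d.(d.X + c.X))\{a,b,d})))\{a,b,d} :: (no moves)
Partition-refinement fixed point:
  B0 = {m0, n0}
  B1 = {m1, n1}
m0 ∈ B0, n0 ∈ B0 → same block
Bisimilar ⇒ trace-equivalent.

YES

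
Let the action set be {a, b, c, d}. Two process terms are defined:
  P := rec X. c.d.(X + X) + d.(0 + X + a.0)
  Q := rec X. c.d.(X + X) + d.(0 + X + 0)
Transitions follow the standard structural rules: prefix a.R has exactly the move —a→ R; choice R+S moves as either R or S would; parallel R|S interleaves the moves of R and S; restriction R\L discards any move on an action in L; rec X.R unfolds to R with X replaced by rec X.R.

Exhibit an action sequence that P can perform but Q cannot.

P's transition system — 5 states:
  s0 = rec X. c.d.(X + X) + d.(0 + X + a.0) → -c-> s1, -d-> s2
  s1 = d.((rec X. c.d.(X + X) + d.(0 + X + a.0)) + (rec X. c.d.(X + X) + d.(0 + X + a.0))) → -d-> s3
  s2 = 0 + (rec X. c.d.(X + X) + d.(0 + X + a.0)) + a.0 → -a-> s4, -c-> s1, -d-> s2
  s3 = (rec X. c.d.(X + X) + d.(0 + X + a.0)) + (rec X. c.d.(X + X) + d.(0 + X + a.0)) → -c-> s1, -d-> s2
  s4 = 0 → deadlocked
Q's transition system — 4 states:
  t0 = rec X. c.d.(X + X) + d.(0 + X + 0) → -c-> t1, -d-> t2
  t1 = d.((rec X. c.d.(X + X) + d.(0 + X + 0)) + (rec X. c.d.(X + X) + d.(0 + X + 0))) → -d-> t3
  t2 = 0 + (rec X. c.d.(X + X) + d.(0 + X + 0)) + 0 → -c-> t1, -d-> t2
  t3 = (rec X. c.d.(X + X) + d.(0 + X + 0)) + (rec X. c.d.(X + X) + d.(0 + X + 0)) → -c-> t1, -d-> t2
Executing da from P (initial set {s0}):
  after d @ step 1: {s2}
  after a @ step 2: {s4}
  P completes σ.
Executing da from Q (initial set {t0}):
  after d @ step 1: {t2}
  after a @ step 2: ∅ (Q stuck)

da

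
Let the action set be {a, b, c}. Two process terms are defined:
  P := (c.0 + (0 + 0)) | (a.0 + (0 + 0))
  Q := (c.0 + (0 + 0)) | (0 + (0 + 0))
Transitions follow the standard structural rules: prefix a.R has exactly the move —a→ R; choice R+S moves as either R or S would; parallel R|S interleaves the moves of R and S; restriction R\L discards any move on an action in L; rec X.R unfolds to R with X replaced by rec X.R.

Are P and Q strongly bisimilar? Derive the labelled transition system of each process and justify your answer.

not bisimilar

P's transition system — 4 states:
  s0 = (c.0 + (0 + 0)) | (a.0 + (0 + 0)) → —a→ s1, —c→ s2
  s1 = (c.0 + (0 + 0)) | 0 → —c→ s3
  s2 = 0 | (a.0 + (0 + 0)) → —a→ s3
  s3 = 0 | 0 → ∅
Q's transition system — 2 states:
  t0 = (c.0 + (0 + 0)) | (0 + (0 + 0)) → —c→ t1
  t1 = 0 | (0 + (0 + 0)) → ∅
Partition-refinement fixed point:
  B0 = {s0}
  B1 = {s1, t0}
  B2 = {s3, t1}
  B3 = {s2}
s0 ∈ B0, t0 ∈ B1 → different blocks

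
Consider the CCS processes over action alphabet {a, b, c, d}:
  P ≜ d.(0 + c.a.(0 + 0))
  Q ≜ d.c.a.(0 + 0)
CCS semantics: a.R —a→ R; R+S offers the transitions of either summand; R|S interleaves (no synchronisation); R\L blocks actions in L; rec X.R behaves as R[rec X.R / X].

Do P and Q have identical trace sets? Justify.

traces(P) = traces(Q)

Reachable graph of P (4 states):
  s0 = d.(0 + c.a.(0 + 0)) :: ··d··> s1
  s1 = 0 + c.a.(0 + 0) :: ··c··> s2
  s2 = a.(0 + 0) :: ··a··> s3
  s3 = 0 + 0 :: ·
Reachable graph of Q (4 states):
  t0 = d.c.a.(0 + 0) :: ··d··> t1
  t1 = c.a.(0 + 0) :: ··c··> t2
  t2 = a.(0 + 0) :: ··a··> t3
  t3 = 0 + 0 :: ·
Coarsest stable partition (strong bisimilarity classes):
  B0 = {s0, t0}
  B1 = {s1, t1}
  B2 = {s2, t2}
  B3 = {s3, t3}
s0 ∈ B0, t0 ∈ B0 → same block
Bisimilar ⇒ trace-equivalent.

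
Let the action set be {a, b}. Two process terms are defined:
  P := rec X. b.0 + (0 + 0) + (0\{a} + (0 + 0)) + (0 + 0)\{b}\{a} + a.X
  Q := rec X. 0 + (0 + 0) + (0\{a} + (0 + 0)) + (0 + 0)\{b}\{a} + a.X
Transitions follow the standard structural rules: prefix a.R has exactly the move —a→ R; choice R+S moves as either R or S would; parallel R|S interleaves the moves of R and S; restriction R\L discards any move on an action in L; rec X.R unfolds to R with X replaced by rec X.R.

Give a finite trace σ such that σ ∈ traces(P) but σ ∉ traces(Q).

b

P's transition system — 2 states:
  u0 = rec X. b.0 + (0 + 0) + (0\{a} + (0 + 0)) + (0 + 0)\{b}\{a} + a.X has moves =a=> u0, =b=> u1
  u1 = 0 has moves stopped
Q's transition system — 1 states:
  v0 = rec X. 0 + (0 + 0) + (0\{a} + (0 + 0)) + (0 + 0)\{b}\{a} + a.X has moves =a=> v0
Trace ⟨b⟩ through P, begin at {u0}:
  [1] b ⇒ {u1}
  — P admits the full trace.
Trace ⟨b⟩ through Q, begin at {v0}:
  [1] b ⇒ ∅  — Q cannot continue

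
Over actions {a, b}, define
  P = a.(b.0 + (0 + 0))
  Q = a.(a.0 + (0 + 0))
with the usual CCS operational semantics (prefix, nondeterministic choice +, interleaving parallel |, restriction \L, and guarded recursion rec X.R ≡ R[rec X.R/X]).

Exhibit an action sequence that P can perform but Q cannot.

ab

P's transition system — 3 states:
  u0 = a.(b.0 + (0 + 0)) | --a--▸ u1
  u1 = b.0 + (0 + 0) | --b--▸ u2
  u2 = 0 | stopped
Q's transition system — 3 states:
  v0 = a.(a.0 + (0 + 0)) | --a--▸ v1
  v1 = a.0 + (0 + 0) | --a--▸ v2
  v2 = 0 | stopped
Trace ⟨ab⟩ through P, begin at {u0}:
  after a @ step 1: {u1}
  after b @ step 2: {u2}
  — P admits the full trace.
Trace ⟨ab⟩ through Q, begin at {v0}:
  after a @ step 1: {v1}
  after b @ step 2: ∅  — Q cannot continue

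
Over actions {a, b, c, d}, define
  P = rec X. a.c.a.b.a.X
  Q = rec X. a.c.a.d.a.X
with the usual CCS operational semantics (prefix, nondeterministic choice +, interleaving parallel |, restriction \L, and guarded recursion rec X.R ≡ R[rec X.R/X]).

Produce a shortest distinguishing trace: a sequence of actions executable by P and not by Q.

Reachable graph of P (5 states):
  s0 = rec X. a.c.a.b.a.X | =a=> s1
  s1 = c.a.b.a.(rec X. a.c.a.b.a.X) | =c=> s2
  s2 = a.b.a.(rec X. a.c.a.b.a.X) | =a=> s3
  s3 = b.a.(rec X. a.c.a.b.a.X) | =b=> s4
  s4 = a.(rec X. a.c.a.b.a.X) | =a=> s0
Reachable graph of Q (5 states):
  t0 = rec X. a.c.a.d.a.X | =a=> t1
  t1 = c.a.d.a.(rec X. a.c.a.d.a.X) | =c=> t2
  t2 = a.d.a.(rec X. a.c.a.d.a.X) | =a=> t3
  t3 = d.a.(rec X. a.c.a.d.a.X) | =d=> t4
  t4 = a.(rec X. a.c.a.d.a.X) | =a=> t0
Run σ = ⟨acab⟩ on P: start {s0}
  after a @ step 1: {s1}
  after c @ step 2: {s2}
  after a @ step 3: {s3}
  after b @ step 4: {s4}
  — P admits the full trace.
Run σ = ⟨acab⟩ on Q: start {t0}
  after a @ step 1: {t1}
  after c @ step 2: {t2}
  after a @ step 3: {t3}
  after b @ step 4: no successor for Q

acab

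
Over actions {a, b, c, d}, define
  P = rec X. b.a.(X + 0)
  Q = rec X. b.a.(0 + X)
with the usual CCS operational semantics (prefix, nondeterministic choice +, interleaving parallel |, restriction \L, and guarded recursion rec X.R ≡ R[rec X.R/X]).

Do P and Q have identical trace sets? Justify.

LTS(P): 3 reachable states
  m0 = rec X. b.a.(X + 0) | --b--▸ m1
  m1 = a.((rec X. b.a.(X + 0)) + 0) | --a--▸ m2
  m2 = (rec X. b.a.(X + 0)) + 0 | --b--▸ m1
LTS(Q): 3 reachable states
  n0 = rec X. b.a.(0 + X) | --b--▸ n1
  n1 = a.(0 + (rec X. b.a.(0 + X))) | --a--▸ n2
  n2 = 0 + (rec X. b.a.(0 + X)) | --b--▸ n1
Bisimilarity quotient blocks:
  B0 = {m0, m2, n0, n2}
  B1 = {m1, n1}
m0 ∈ B0, n0 ∈ B0 → same block
Bisimilar ⇒ trace-equivalent.

trace-equivalent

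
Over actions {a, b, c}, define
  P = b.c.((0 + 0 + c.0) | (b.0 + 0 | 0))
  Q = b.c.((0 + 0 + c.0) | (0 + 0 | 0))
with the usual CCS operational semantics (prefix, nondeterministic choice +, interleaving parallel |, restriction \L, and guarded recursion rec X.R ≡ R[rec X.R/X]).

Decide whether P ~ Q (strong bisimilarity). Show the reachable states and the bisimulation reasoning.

LTS(P): 6 reachable states
  s0 = b.c.((0 + 0 + c.0) | (b.0 + 0 | 0)) | ··b··> s1
  s1 = c.((0 + 0 + c.0) | (b.0 + 0 | 0)) | ··c··> s2
  s2 = (0 + 0 + c.0) | (b.0 + 0 | 0) | ··b··> s3, ··c··> s4
  s3 = (0 + 0 + c.0) | 0 | ··c··> s5
  s4 = 0 | (b.0 + 0 | 0) | ··b··> s5
  s5 = 0 | 0 | ∅
LTS(Q): 4 reachable states
  t0 = b.c.((0 + 0 + c.0) | (0 + 0 | 0)) | ··b··> t1
  t1 = c.((0 + 0 + c.0) | (0 + 0 | 0)) | ··c··> t2
  t2 = (0 + 0 + c.0) | (0 + 0 | 0) | ··c··> t3
  t3 = 0 | (0 + 0 | 0) | ∅
Partition-refinement fixed point:
  B0 = {s0}
  B1 = {s1}
  B2 = {s2}
  B3 = {s4}
  B4 = {s5, t3}
  B5 = {s3, t2}
  B6 = {t0}
  B7 = {t1}
s0 ∈ B0, t0 ∈ B6 → different blocks

NO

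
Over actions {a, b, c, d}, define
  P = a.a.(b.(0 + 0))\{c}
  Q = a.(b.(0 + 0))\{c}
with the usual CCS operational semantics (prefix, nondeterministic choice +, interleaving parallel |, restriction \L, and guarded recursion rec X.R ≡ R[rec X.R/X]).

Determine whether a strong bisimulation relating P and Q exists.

NO

Reachable graph of P (4 states):
  p0 = a.a.(b.(0 + 0))\{c} → =a=> p1
  p1 = a.(b.(0 + 0))\{c} → =a=> p2
  p2 = (b.(0 + 0))\{c} → =b=> p3
  p3 = (0 + 0)\{c} → stopped
Reachable graph of Q (3 states):
  q0 = a.(b.(0 + 0))\{c} → =a=> q1
  q1 = (b.(0 + 0))\{c} → =b=> q2
  q2 = (0 + 0)\{c} → stopped
Bisimilarity quotient blocks:
  B0 = {p0}
  B1 = {p1, q0}
  B2 = {p2, q1}
  B3 = {p3, q2}
p0 ∈ B0, q0 ∈ B1 → different blocks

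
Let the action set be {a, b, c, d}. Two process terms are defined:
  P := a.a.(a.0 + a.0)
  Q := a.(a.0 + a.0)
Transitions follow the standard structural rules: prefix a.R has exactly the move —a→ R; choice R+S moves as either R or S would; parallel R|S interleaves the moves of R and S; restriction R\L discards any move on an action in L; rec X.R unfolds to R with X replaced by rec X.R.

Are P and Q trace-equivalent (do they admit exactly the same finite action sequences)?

NO — witness ⟨aaa⟩

Reachable graph of P (4 states):
  m0 = a.a.(a.0 + a.0) :: =a=> m1
  m1 = a.(a.0 + a.0) :: =a=> m2
  m2 = a.0 + a.0 :: =a=> m3
  m3 = 0 :: stopped
Reachable graph of Q (3 states):
  n0 = a.(a.0 + a.0) :: =a=> n1
  n1 = a.0 + a.0 :: =a=> n2
  n2 = 0 :: stopped
Run σ = ⟨aaa⟩ on P: start {m0}
  step 1 (a): {m1}
  step 2 (a): {m2}
  step 3 (a): {m3}
  P completes σ.
Run σ = ⟨aaa⟩ on Q: start {n0}
  step 1 (a): {n1}
  step 2 (a): {n2}
  step 3 (a): ∅ (Q stuck)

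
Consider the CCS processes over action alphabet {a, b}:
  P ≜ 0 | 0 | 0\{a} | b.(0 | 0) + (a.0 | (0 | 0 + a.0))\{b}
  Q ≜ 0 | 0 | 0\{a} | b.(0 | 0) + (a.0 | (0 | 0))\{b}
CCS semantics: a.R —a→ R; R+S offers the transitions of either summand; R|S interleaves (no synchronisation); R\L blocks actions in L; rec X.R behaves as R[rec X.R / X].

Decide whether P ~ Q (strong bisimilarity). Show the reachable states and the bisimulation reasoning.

not bisimilar

P's transition system — 5 states:
  s0 = 0 | 0 | 0\{a} | b.(0 | 0) + (a.0 | (0 | 0 + a.0))\{b} → =a=> s1, =a=> s2, =b=> s3
  s1 = (0 | (0 | 0 + a.0))\{b} → =a=> s4
  s2 = (a.0 | 0)\{b} → =a=> s4
  s3 = 0 | 0 | 0\{a} | (0 | 0) → deadlocked
  s4 = (0 | 0)\{b} → deadlocked
Q's transition system — 3 states:
  t0 = 0 | 0 | 0\{a} | b.(0 | 0) + (a.0 | (0 | 0))\{b} → =a=> t1, =b=> t2
  t1 = (0 | (0 | 0))\{b} → deadlocked
  t2 = 0 | 0 | 0\{a} | (0 | 0) → deadlocked
Bisimilarity quotient blocks:
  B0 = {s0}
  B1 = {s3, s4, t1, t2}
  B2 = {s1, s2}
  B3 = {t0}
s0 ∈ B0, t0 ∈ B3 → different blocks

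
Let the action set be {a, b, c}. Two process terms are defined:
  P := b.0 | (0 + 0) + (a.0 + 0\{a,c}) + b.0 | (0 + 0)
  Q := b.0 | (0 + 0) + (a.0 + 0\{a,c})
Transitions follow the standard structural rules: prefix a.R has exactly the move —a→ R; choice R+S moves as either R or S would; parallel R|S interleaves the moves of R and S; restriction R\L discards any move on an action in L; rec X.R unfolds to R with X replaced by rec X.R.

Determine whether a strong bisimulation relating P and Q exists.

P ~ Q

LTS(P): 3 reachable states
  s0 = b.0 | (0 + 0) + (a.0 + 0\{a,c}) + b.0 | (0 + 0) ⊢ —a→ s1, —b→ s2
  s1 = 0 ⊢ (no moves)
  s2 = 0 | (0 + 0) ⊢ (no moves)
LTS(Q): 3 reachable states
  t0 = b.0 | (0 + 0) + (a.0 + 0\{a,c}) ⊢ —a→ t1, —b→ t2
  t1 = 0 ⊢ (no moves)
  t2 = 0 | (0 + 0) ⊢ (no moves)
Coarsest stable partition (strong bisimilarity classes):
  B0 = {s0, t0}
  B1 = {s1, s2, t1, t2}
s0 ∈ B0, t0 ∈ B0 → same block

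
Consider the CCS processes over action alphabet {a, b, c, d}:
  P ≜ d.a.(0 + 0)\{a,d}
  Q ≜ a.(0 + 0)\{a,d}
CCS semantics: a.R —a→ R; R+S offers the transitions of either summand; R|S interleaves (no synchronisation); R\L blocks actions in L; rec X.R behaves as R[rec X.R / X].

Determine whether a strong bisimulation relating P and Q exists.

NO

LTS(P): 3 reachable states
  u0 = d.a.(0 + 0)\{a,d} ⊢ —d→ u1
  u1 = a.(0 + 0)\{a,d} ⊢ —a→ u2
  u2 = (0 + 0)\{a,d} ⊢ (no moves)
LTS(Q): 2 reachable states
  v0 = a.(0 + 0)\{a,d} ⊢ —a→ v1
  v1 = (0 + 0)\{a,d} ⊢ (no moves)
Partition-refinement fixed point:
  B0 = {u0}
  B1 = {u1, v0}
  B2 = {u2, v1}
u0 ∈ B0, v0 ∈ B1 → different blocks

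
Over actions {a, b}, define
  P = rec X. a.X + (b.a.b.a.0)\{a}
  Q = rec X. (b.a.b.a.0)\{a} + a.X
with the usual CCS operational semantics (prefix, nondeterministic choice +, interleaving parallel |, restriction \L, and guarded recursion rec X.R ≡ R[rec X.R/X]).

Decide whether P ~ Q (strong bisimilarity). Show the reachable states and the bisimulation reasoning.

P ~ Q

LTS(P): 2 reachable states
  p0 = rec X. a.X + (b.a.b.a.0)\{a} :: —a→ p0, —b→ p1
  p1 = (a.b.a.0)\{a} :: ·
LTS(Q): 2 reachable states
  q0 = rec X. (b.a.b.a.0)\{a} + a.X :: —a→ q0, —b→ q1
  q1 = (a.b.a.0)\{a} :: ·
Coarsest stable partition (strong bisimilarity classes):
  B0 = {p0, q0}
  B1 = {p1, q1}
p0 ∈ B0, q0 ∈ B0 → same block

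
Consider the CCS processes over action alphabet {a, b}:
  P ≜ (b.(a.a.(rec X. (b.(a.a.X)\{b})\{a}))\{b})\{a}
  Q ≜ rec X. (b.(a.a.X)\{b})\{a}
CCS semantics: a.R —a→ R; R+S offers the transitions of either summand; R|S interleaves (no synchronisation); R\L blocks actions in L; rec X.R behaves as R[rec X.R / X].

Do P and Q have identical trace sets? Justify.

trace-equivalent

Reachable graph of P (2 states):
  m0 = (b.(a.a.(rec X. (b.(a.a.X)\{b})\{a}))\{b})\{a} has moves —b→ m1
  m1 = (a.a.(rec X. (b.(a.a.X)\{b})\{a}))\{b}\{a} has moves ·
Reachable graph of Q (2 states):
  n0 = rec X. (b.(a.a.X)\{b})\{a} has moves —b→ n1
  n1 = (a.a.(rec X. (b.(a.a.X)\{b})\{a}))\{b}\{a} has moves ·
Partition-refinement fixed point:
  B0 = {m0, n0}
  B1 = {m1, n1}
m0 ∈ B0, n0 ∈ B0 → same block
Bisimilar ⇒ trace-equivalent.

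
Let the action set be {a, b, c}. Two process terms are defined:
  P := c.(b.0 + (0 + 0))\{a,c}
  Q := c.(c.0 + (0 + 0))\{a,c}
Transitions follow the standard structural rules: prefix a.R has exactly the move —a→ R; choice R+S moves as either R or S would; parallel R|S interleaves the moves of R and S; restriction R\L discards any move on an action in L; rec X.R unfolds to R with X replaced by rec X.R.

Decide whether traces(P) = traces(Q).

LTS(P): 3 reachable states
  s0 = c.(b.0 + (0 + 0))\{a,c} has moves -c-> s1
  s1 = (b.0 + (0 + 0))\{a,c} has moves -b-> s2
  s2 = 0\{a,c} has moves ∅
LTS(Q): 2 reachable states
  t0 = c.(c.0 + (0 + 0))\{a,c} has moves -c-> t1
  t1 = (c.0 + (0 + 0))\{a,c} has moves ∅
Run σ = ⟨cb⟩ on P: start {s0}
  after c @ step 1: {s1}
  after b @ step 2: {s2}
  P completes σ.
Run σ = ⟨cb⟩ on Q: start {t0}
  after c @ step 1: {t1}
  after b @ step 2: ∅ (Q stuck)

traces(P) ≠ traces(Q) — witness ⟨cb⟩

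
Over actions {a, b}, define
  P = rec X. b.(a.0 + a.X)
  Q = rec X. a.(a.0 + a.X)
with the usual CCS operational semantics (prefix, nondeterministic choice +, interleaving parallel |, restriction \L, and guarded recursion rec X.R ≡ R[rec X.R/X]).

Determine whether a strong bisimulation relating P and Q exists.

Reachable graph of P (3 states):
  s0 = rec X. b.(a.0 + a.X) :: -b-> s1
  s1 = a.0 + a.(rec X. b.(a.0 + a.X)) :: -a-> s0, -a-> s2
  s2 = 0 :: ·
Reachable graph of Q (3 states):
  t0 = rec X. a.(a.0 + a.X) :: -a-> t1
  t1 = a.0 + a.(rec X. a.(a.0 + a.X)) :: -a-> t0, -a-> t2
  t2 = 0 :: ·
Partition-refinement fixed point:
  B0 = {s0}
  B1 = {s1}
  B2 = {s2, t2}
  B3 = {t0}
  B4 = {t1}
s0 ∈ B0, t0 ∈ B3 → different blocks

NO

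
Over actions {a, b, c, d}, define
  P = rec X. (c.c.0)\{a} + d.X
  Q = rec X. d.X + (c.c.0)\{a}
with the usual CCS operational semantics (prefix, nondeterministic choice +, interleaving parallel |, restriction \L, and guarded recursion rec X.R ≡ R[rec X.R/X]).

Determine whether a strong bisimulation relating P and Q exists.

bisimilar

P's transition system — 3 states:
  p0 = rec X. (c.c.0)\{a} + d.X | —c→ p1, —d→ p0
  p1 = (c.0)\{a} | —c→ p2
  p2 = 0\{a} | (no moves)
Q's transition system — 3 states:
  q0 = rec X. d.X + (c.c.0)\{a} | —c→ q1, —d→ q0
  q1 = (c.0)\{a} | —c→ q2
  q2 = 0\{a} | (no moves)
Partition-refinement fixed point:
  B0 = {p0, q0}
  B1 = {p1, q1}
  B2 = {p2, q2}
p0 ∈ B0, q0 ∈ B0 → same block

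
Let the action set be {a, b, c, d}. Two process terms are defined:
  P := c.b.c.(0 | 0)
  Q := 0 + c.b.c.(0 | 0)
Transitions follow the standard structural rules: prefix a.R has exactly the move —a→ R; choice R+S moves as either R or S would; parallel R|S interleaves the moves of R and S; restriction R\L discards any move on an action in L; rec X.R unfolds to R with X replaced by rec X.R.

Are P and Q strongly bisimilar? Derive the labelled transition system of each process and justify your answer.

Reachable graph of P (4 states):
  u0 = c.b.c.(0 | 0) | =c=> u1
  u1 = b.c.(0 | 0) | =b=> u2
  u2 = c.(0 | 0) | =c=> u3
  u3 = 0 | 0 | stopped
Reachable graph of Q (4 states):
  v0 = 0 + c.b.c.(0 | 0) | =c=> v1
  v1 = b.c.(0 | 0) | =b=> v2
  v2 = c.(0 | 0) | =c=> v3
  v3 = 0 | 0 | stopped
Coarsest stable partition (strong bisimilarity classes):
  B0 = {u0, v0}
  B1 = {u1, v1}
  B2 = {u2, v2}
  B3 = {u3, v3}
u0 ∈ B0, v0 ∈ B0 → same block

YES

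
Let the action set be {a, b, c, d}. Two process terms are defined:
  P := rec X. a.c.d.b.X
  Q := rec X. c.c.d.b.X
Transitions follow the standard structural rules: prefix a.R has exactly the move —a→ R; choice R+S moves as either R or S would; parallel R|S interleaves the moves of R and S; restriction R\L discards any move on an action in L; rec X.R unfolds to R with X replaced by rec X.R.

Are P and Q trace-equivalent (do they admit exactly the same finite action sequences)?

P's transition system — 4 states:
  u0 = rec X. a.c.d.b.X → —a→ u1
  u1 = c.d.b.(rec X. a.c.d.b.X) → —c→ u2
  u2 = d.b.(rec X. a.c.d.b.X) → —d→ u3
  u3 = b.(rec X. a.c.d.b.X) → —b→ u0
Q's transition system — 4 states:
  v0 = rec X. c.c.d.b.X → —c→ v1
  v1 = c.d.b.(rec X. c.c.d.b.X) → —c→ v2
  v2 = d.b.(rec X. c.c.d.b.X) → —d→ v3
  v3 = b.(rec X. c.c.d.b.X) → —b→ v0
Executing a from P (initial set {u0}):
  after a @ step 1: {u1}
  ✓ P
Executing a from Q (initial set {v0}):
  after a @ step 1: ∅  — Q cannot continue

traces(P) ≠ traces(Q) — witness ⟨a⟩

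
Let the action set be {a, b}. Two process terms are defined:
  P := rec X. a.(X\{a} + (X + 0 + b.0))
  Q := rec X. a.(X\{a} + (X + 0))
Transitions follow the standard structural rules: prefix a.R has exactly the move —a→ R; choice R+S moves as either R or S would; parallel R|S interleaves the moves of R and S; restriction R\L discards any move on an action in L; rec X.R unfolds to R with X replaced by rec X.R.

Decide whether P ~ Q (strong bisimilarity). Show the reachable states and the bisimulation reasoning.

not bisimilar

Reachable graph of P (3 states):
  s0 = rec X. a.(X\{a} + (X + 0 + b.0)) :: —a→ s1
  s1 = (rec X. a.(X\{a} + (X + 0 + b.0)))\{a} + ((rec X. a.(X\{a} + (X + 0 + b.0))) + 0 + b.0) :: —a→ s1, —b→ s2
  s2 = 0 :: ·
Reachable graph of Q (2 states):
  t0 = rec X. a.(X\{a} + (X + 0)) :: —a→ t1
  t1 = (rec X. a.(X\{a} + (X + 0)))\{a} + ((rec X. a.(X\{a} + (X + 0))) + 0) :: —a→ t1
Partition-refinement fixed point:
  B0 = {s0}
  B1 = {s1}
  B2 = {s2}
  B3 = {t0, t1}
s0 ∈ B0, t0 ∈ B3 → different blocks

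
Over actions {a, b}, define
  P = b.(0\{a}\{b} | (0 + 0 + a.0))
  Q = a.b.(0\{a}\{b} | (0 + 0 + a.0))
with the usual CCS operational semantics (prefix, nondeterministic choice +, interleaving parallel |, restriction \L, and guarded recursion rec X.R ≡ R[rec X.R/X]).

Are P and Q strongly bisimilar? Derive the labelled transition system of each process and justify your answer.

P ≁ Q

P's transition system — 3 states:
  p0 = b.(0\{a}\{b} | (0 + 0 + a.0)) | --b--▸ p1
  p1 = 0\{a}\{b} | (0 + 0 + a.0) | --a--▸ p2
  p2 = 0\{a}\{b} | 0 | ·
Q's transition system — 4 states:
  q0 = a.b.(0\{a}\{b} | (0 + 0 + a.0)) | --a--▸ q1
  q1 = b.(0\{a}\{b} | (0 + 0 + a.0)) | --b--▸ q2
  q2 = 0\{a}\{b} | (0 + 0 + a.0) | --a--▸ q3
  q3 = 0\{a}\{b} | 0 | ·
Bisimilarity quotient blocks:
  B0 = {p0, q1}
  B1 = {p1, q2}
  B2 = {p2, q3}
  B3 = {q0}
p0 ∈ B0, q0 ∈ B3 → different blocks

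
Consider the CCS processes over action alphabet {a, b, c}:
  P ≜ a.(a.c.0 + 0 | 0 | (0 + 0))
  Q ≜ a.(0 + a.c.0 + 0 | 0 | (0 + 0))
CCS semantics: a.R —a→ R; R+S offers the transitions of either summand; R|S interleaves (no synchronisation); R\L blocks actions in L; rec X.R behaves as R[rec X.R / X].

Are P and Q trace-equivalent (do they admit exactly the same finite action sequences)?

trace-equivalent

LTS(P): 4 reachable states
  m0 = a.(a.c.0 + 0 | 0 | (0 + 0)) has moves —a→ m1
  m1 = a.c.0 + 0 | 0 | (0 + 0) has moves —a→ m2
  m2 = c.0 has moves —c→ m3
  m3 = 0 has moves ·
LTS(Q): 4 reachable states
  n0 = a.(0 + a.c.0 + 0 | 0 | (0 + 0)) has moves —a→ n1
  n1 = 0 + a.c.0 + 0 | 0 | (0 + 0) has moves —a→ n2
  n2 = c.0 has moves —c→ n3
  n3 = 0 has moves ·
Coarsest stable partition (strong bisimilarity classes):
  B0 = {m0, n0}
  B1 = {m1, n1}
  B2 = {m2, n2}
  B3 = {m3, n3}
m0 ∈ B0, n0 ∈ B0 → same block
Bisimilar ⇒ trace-equivalent.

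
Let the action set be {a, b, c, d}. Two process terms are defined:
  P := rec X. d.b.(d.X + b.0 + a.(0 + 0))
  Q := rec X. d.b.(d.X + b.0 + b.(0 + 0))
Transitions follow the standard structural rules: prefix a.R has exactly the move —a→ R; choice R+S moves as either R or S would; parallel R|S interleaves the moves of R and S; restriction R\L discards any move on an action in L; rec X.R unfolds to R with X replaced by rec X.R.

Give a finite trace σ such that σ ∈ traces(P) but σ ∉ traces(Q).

P's transition system — 5 states:
  s0 = rec X. d.b.(d.X + b.0 + a.(0 + 0)) → =d=> s1
  s1 = b.(d.(rec X. d.b.(d.X + b.0 + a.(0 + 0))) + b.0 + a.(0 + 0)) → =b=> s2
  s2 = d.(rec X. d.b.(d.X + b.0 + a.(0 + 0))) + b.0 + a.(0 + 0) → =a=> s3, =b=> s4, =d=> s0
  s3 = 0 + 0 → ·
  s4 = 0 → ·
Q's transition system — 5 states:
  t0 = rec X. d.b.(d.X + b.0 + b.(0 + 0)) → =d=> t1
  t1 = b.(d.(rec X. d.b.(d.X + b.0 + b.(0 + 0))) + b.0 + b.(0 + 0)) → =b=> t2
  t2 = d.(rec X. d.b.(d.X + b.0 + b.(0 + 0))) + b.0 + b.(0 + 0) → =b=> t3, =b=> t4, =d=> t0
  t3 = 0 → ·
  t4 = 0 + 0 → ·
Trace ⟨dba⟩ through P, begin at {s0}:
  step 1 (d): {s1}
  step 2 (b): {s2}
  step 3 (a): {s3}
  ✓ P
Trace ⟨dba⟩ through Q, begin at {t0}:
  step 1 (d): {t1}
  step 2 (b): {t2}
  step 3 (a): no successor for Q

dba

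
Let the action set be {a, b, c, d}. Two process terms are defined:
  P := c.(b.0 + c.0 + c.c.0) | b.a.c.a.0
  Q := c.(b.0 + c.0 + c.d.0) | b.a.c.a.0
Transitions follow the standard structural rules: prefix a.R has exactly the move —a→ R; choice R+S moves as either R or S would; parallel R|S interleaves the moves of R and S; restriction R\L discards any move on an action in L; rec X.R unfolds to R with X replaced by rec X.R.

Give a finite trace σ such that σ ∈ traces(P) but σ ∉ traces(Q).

P's transition system — 20 states:
  p0 = c.(b.0 + c.0 + c.c.0) | b.a.c.a.0 :: =b=> p1, =c=> p2
  p1 = c.(b.0 + c.0 + c.c.0) | a.c.a.0 :: =a=> p3, =c=> p4
  p2 = (b.0 + c.0 + c.c.0) | b.a.c.a.0 :: =b=> p4, =b=> p5, =c=> p5, =c=> p6
  p3 = c.(b.0 + c.0 + c.c.0) | c.a.0 :: =c=> p7, =c=> p8
  p4 = (b.0 + c.0 + c.c.0) | a.c.a.0 :: =a=> p7, =b=> p9, =c=> p10, =c=> p9
  p5 = 0 | b.a.c.a.0 :: =b=> p9
  p6 = c.0 | b.a.c.a.0 :: =b=> p10, =c=> p5
  p7 = (b.0 + c.0 + c.c.0) | c.a.0 :: =b=> p11, =c=> p11, =c=> p12, =c=> p13
  p8 = c.(b.0 + c.0 + c.c.0) | a.0 :: =a=> p14, =c=> p12
  p9 = 0 | a.c.a.0 :: =a=> p11
  p10 = c.0 | a.c.a.0 :: =a=> p13, =c=> p9
  p11 = 0 | c.a.0 :: =c=> p15
  p12 = (b.0 + c.0 + c.c.0) | a.0 :: =a=> p16, =b=> p15, =c=> p15, =c=> p17
  p13 = c.0 | c.a.0 :: =c=> p11, =c=> p17
  p14 = c.(b.0 + c.0 + c.c.0) | 0 :: =c=> p16
  p15 = 0 | a.0 :: =a=> p18
  p16 = (b.0 + c.0 + c.c.0) | 0 :: =b=> p18, =c=> p18, =c=> p19
  p17 = c.0 | a.0 :: =a=> p19, =c=> p15
  p18 = 0 | 0 :: ∅
  p19 = c.0 | 0 :: =c=> p18
Q's transition system — 20 states:
  q0 = c.(b.0 + c.0 + c.d.0) | b.a.c.a.0 :: =b=> q1, =c=> q2
  q1 = c.(b.0 + c.0 + c.d.0) | a.c.a.0 :: =a=> q3, =c=> q4
  q2 = (b.0 + c.0 + c.d.0) | b.a.c.a.0 :: =b=> q4, =b=> q5, =c=> q5, =c=> q6
  q3 = c.(b.0 + c.0 + c.d.0) | c.a.0 :: =c=> q7, =c=> q8
  q4 = (b.0 + c.0 + c.d.0) | a.c.a.0 :: =a=> q7, =b=> q9, =c=> q10, =c=> q9
  q5 = 0 | b.a.c.a.0 :: =b=> q9
  q6 = d.0 | b.a.c.a.0 :: =b=> q10, =d=> q5
  q7 = (b.0 + c.0 + c.d.0) | c.a.0 :: =b=> q11, =c=> q11, =c=> q12, =c=> q13
  q8 = c.(b.0 + c.0 + c.d.0) | a.0 :: =a=> q14, =c=> q12
  q9 = 0 | a.c.a.0 :: =a=> q11
  q10 = d.0 | a.c.a.0 :: =a=> q13, =d=> q9
  q11 = 0 | c.a.0 :: =c=> q15
  q12 = (b.0 + c.0 + c.d.0) | a.0 :: =a=> q16, =b=> q15, =c=> q15, =c=> q17
  q13 = d.0 | c.a.0 :: =c=> q17, =d=> q11
  q14 = c.(b.0 + c.0 + c.d.0) | 0 :: =c=> q16
  q15 = 0 | a.0 :: =a=> q18
  q16 = (b.0 + c.0 + c.d.0) | 0 :: =b=> q18, =c=> q18, =c=> q19
  q17 = d.0 | a.0 :: =a=> q19, =d=> q15
  q18 = 0 | 0 :: ∅
  q19 = d.0 | 0 :: =d=> q18
Run σ = ⟨ccc⟩ on P: start {p0}
  after c @ step 1: {p2}
  after c @ step 2: {p5, p6}
  after c @ step 3: {p5}
  P completes σ.
Run σ = ⟨ccc⟩ on Q: start {q0}
  after c @ step 1: {q2}
  after c @ step 2: {q5, q6}
  after c @ step 3: no successor for Q

ccc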